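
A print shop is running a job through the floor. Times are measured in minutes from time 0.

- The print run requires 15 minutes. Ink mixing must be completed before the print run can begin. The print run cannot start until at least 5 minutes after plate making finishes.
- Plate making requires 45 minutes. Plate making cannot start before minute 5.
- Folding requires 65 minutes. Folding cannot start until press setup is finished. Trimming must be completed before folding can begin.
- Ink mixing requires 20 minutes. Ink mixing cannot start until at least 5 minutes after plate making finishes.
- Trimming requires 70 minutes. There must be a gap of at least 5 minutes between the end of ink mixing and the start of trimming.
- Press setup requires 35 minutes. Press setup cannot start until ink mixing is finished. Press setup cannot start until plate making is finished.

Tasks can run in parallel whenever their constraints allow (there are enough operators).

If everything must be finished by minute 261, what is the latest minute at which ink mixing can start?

101

Folding must finish by minute 261; it takes 65 minutes, so it must start by 261 − 65 = minute 196.
Press setup must finish before folding (must start by minute 196). With a 35-minute duration, press setup must start by 196 − 35 = minute 161.
To finish by minute 261, the print run (duration 15) must start no later than minute 246.
Since folding (must start by minute 196) depends on it, trimming must finish by minute 196. Backing off its 70-minute duration gives a latest start of minute 126.
Ink mixing has several dependents: press setup (must start by minute 161); the print run (must start by minute 246); trimming (must start by minute 126, minus 5-minute gap → minute 121). The earliest of those limits is minute 121, so ink mixing must start by 121 − 20 = minute 101.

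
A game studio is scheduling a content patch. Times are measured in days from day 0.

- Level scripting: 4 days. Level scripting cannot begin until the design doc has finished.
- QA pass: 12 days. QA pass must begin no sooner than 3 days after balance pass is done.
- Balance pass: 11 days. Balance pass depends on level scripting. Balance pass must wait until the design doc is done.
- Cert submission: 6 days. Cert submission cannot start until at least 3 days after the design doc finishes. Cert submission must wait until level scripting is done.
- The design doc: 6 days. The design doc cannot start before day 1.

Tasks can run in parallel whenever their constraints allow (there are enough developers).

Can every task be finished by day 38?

Yes

The design doc cannot begin until its own release at day 1. It runs from day 1 to 1 + 6 = day 7.
Level scripting cannot begin until the design doc (finishes day 7). It runs from day 7 to 7 + 4 = day 11.
For cert submission: the design doc (finishes day 7, plus 3-day gap → day 10); level scripting (finishes day 11). Taking the maximum gives a start of day 11, and it finishes at 11 + 6 = day 17.
Balance pass cannot start until level scripting (finishes day 11); the design doc (finishes day 7). The controlling bound is day 11, so balance pass finishes at 11 + 11 = day 22.
QA pass waits on balance pass (finishes day 22, plus 3-day gap → day 25), so it starts at day 25 and finishes at 25 + 12 = day 37.
Every task is finished by day 37, which is no later than the deadline of 38, so the schedule is feasible.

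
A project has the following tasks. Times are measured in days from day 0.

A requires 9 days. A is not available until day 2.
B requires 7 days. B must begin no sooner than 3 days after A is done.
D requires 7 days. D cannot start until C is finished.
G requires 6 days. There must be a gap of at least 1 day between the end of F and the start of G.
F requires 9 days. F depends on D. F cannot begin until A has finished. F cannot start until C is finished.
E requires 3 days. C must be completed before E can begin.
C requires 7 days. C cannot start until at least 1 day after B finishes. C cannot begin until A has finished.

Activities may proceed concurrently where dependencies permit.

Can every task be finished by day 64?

A waits on its own release at day 2, so it starts at day 2 and finishes at 2 + 9 = day 11.
B cannot begin until A (finishes day 11, plus 3-day gap → day 14). It runs from day 14 to 14 + 7 = day 21.
C needs all of B (finishes day 21, plus 1-day gap → day 22); A (finishes day 11). That puts its earliest start at day 22; it finishes at 22 + 7 = day 29.
E cannot begin until C (finishes day 29). It runs from day 29 to 29 + 3 = day 32.
After C (finishes day 29), D can start at day 29 and finishes at day 36.
F has to wait for D (finishes day 36); A (finishes day 11); C (finishes day 29). The latest of these is day 36, so F runs day 36 to 36 + 9 = day 45.
G waits on F (finishes day 45, plus 1-day gap → day 46), so it starts at day 46 and finishes at 46 + 6 = day 52.
Every task is finished by day 52, which is no later than the deadline of 64, so the schedule is feasible.

Yes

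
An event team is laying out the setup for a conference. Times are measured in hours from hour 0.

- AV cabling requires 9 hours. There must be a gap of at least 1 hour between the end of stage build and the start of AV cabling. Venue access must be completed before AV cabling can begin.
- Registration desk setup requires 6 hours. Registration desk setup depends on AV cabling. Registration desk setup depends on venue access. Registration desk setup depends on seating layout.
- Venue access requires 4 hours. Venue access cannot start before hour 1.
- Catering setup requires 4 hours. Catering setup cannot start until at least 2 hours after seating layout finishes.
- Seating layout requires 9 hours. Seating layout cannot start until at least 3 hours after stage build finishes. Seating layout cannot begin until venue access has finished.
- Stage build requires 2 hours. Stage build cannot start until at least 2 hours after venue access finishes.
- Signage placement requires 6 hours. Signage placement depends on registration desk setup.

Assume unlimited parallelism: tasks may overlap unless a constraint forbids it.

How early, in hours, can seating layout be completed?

After its own release at hour 1, venue access can start at hour 1 and finishes at hour 5.
Stage build waits on venue access (finishes hour 5, plus 2-hour gap → hour 7), so it starts at hour 7 and finishes at 7 + 2 = hour 9.
Seating layout cannot start until stage build (finishes hour 9, plus 3-hour gap → hour 12); venue access (finishes hour 5). The controlling bound is hour 12, so seating layout finishes at 12 + 9 = hour 21.

21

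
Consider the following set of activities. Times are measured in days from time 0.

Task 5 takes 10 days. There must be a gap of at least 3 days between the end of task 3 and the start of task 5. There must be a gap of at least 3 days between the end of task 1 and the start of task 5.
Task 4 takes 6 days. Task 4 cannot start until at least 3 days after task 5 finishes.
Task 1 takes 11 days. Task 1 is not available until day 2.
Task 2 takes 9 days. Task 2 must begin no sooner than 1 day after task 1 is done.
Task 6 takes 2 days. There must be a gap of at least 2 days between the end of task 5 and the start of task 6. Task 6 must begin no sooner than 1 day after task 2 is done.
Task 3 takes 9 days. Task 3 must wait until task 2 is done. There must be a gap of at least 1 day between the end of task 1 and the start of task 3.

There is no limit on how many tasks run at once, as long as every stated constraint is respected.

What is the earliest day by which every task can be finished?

54

Task 1 cannot begin until its own release at day 2. It runs from day 2 to 2 + 11 = day 13.
Task 2 cannot begin until task 1 (finishes day 13, plus 1-day gap → day 14). It runs from day 14 to 14 + 9 = day 23.
Task 3 has to wait for task 2 (finishes day 23); task 1 (finishes day 13, plus 1-day gap → day 14). The latest of these is day 23, so task 3 runs day 23 to 23 + 9 = day 32.
Task 5 cannot start until task 3 (finishes day 32, plus 3-day gap → day 35); task 1 (finishes day 13, plus 3-day gap → day 16). The controlling bound is day 35, so task 5 finishes at 35 + 10 = day 45.
Task 6 has to wait for task 5 (finishes day 45, plus 2-day gap → day 47); task 2 (finishes day 23, plus 1-day gap → day 24). The latest of these is day 47, so task 6 runs day 47 to 47 + 2 = day 49.
Task 4 waits on task 5 (finishes day 45, plus 3-day gap → day 48), so it starts at day 48 and finishes at 48 + 6 = day 54.
All tasks are finished once the last one completes. Finish times: Task 1 at 13, Task 2 at 23, Task 3 at 32, Task 4 at 54, Task 5 at 45, Task 6 at 49. The latest is day 54.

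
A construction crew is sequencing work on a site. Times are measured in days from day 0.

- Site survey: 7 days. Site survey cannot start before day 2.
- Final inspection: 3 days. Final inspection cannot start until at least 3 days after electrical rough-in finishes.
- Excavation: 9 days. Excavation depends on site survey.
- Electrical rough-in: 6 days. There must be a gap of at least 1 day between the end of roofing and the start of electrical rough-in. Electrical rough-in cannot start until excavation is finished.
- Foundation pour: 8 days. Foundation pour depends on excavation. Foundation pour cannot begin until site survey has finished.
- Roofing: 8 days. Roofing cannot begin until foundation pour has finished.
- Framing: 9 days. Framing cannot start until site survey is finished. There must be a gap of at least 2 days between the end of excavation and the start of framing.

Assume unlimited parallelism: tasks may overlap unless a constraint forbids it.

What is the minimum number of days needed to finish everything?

47

Site survey cannot begin until its own release at day 2. It runs from day 2 to 2 + 7 = day 9.
Excavation cannot begin until site survey (finishes day 9). It runs from day 9 to 9 + 9 = day 18.
For framing: site survey (finishes day 9); excavation (finishes day 18, plus 2-day gap → day 20). Taking the maximum gives a start of day 20, and it finishes at 20 + 9 = day 29.
Foundation pour has to wait for excavation (finishes day 18); site survey (finishes day 9). The latest of these is day 18, so foundation pour runs day 18 to 18 + 8 = day 26.
After foundation pour (finishes day 26), roofing can start at day 26 and finishes at day 34.
For electrical rough-in: roofing (finishes day 34, plus 1-day gap → day 35); excavation (finishes day 18). Taking the maximum gives a start of day 35, and it finishes at 35 + 6 = day 41.
Final inspection waits on electrical rough-in (finishes day 41, plus 3-day gap → day 44), so it starts at day 44 and finishes at 44 + 3 = day 47.
All tasks are finished once the last one completes. Finish times: Site survey at 9, Excavation at 18, Foundation pour at 26, Framing at 29, Roofing at 34, Electrical rough-in at 41, Final inspection at 47. The latest is day 47.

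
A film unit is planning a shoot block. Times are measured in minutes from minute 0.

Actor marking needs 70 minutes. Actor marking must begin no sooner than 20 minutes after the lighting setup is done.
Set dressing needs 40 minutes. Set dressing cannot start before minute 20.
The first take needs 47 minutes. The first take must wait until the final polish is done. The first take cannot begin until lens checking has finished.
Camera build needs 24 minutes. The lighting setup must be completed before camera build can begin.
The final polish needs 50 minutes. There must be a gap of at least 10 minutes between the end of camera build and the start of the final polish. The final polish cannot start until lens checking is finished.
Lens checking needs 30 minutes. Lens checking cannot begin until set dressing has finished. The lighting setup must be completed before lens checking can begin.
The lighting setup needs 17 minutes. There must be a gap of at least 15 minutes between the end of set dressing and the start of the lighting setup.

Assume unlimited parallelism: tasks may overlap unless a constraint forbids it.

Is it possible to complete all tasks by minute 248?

Set dressing cannot begin until its own release at minute 20. It runs from minute 20 to 20 + 40 = minute 60.
The lighting setup waits on set dressing (finishes minute 60, plus 15-minute gap → minute 75), so it starts at minute 75 and finishes at 75 + 17 = minute 92.
Actor marking waits on the lighting setup (finishes minute 92, plus 20-minute gap → minute 112), so it starts at minute 112 and finishes at 112 + 70 = minute 182.
For lens checking: set dressing (finishes minute 60); the lighting setup (finishes minute 92). Taking the maximum gives a start of minute 92, and it finishes at 92 + 30 = minute 122.
Camera build waits on the lighting setup (finishes minute 92), so it starts at minute 92 and finishes at 92 + 24 = minute 116.
The final polish needs all of camera build (finishes minute 116, plus 10-minute gap → minute 126); lens checking (finishes minute 122). That puts its earliest start at minute 126; it finishes at 126 + 50 = minute 176.
The first take cannot start until the final polish (finishes minute 176); lens checking (finishes minute 122). The controlling bound is minute 176, so the first take finishes at 176 + 47 = minute 223.
Every task is finished by minute 223, which is no later than the deadline of 248, so the schedule is feasible.

Yes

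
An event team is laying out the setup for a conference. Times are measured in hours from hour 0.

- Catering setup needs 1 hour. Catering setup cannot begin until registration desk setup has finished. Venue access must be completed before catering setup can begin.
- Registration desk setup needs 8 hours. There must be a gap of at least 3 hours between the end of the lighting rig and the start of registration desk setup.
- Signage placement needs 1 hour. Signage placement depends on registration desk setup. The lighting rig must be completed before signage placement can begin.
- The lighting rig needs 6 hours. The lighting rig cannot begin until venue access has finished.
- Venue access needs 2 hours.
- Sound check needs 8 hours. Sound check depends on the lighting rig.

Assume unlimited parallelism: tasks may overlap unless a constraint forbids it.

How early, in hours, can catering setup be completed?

Venue access has no prerequisites, so it starts at hour 0 and finishes at hour 2.
The lighting rig cannot begin until venue access (finishes hour 2). It runs from hour 2 to 2 + 6 = hour 8.
Registration desk setup cannot begin until the lighting rig (finishes hour 8, plus 3-hour gap → hour 11). It runs from hour 11 to 11 + 8 = hour 19.
Catering setup cannot start until registration desk setup (finishes hour 19); venue access (finishes hour 2). The controlling bound is hour 19, so catering setup finishes at 19 + 1 = hour 20.

20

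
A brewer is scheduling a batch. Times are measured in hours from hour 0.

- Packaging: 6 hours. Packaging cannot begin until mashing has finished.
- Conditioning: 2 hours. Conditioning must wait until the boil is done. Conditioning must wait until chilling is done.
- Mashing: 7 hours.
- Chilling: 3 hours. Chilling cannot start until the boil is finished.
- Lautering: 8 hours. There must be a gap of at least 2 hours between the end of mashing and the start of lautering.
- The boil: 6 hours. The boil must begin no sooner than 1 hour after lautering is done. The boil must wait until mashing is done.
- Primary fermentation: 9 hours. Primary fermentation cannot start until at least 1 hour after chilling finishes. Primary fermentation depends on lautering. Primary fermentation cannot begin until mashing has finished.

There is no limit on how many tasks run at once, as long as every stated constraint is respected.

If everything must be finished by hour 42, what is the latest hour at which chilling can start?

Nothing follows primary fermentation; the deadline of hour 42 is its only limit. It must start by 42 − 9 = hour 33.
Conditioning has no dependents, so it just needs to finish by hour 42. Starting by 42 − 2 = hour 40 achieves that.
For chilling: primary fermentation (must start by hour 33, minus 1-hour gap → hour 32); conditioning (must start by hour 40). The most restrictive is hour 32; with a 3-hour duration, chilling must start by hour 29.

29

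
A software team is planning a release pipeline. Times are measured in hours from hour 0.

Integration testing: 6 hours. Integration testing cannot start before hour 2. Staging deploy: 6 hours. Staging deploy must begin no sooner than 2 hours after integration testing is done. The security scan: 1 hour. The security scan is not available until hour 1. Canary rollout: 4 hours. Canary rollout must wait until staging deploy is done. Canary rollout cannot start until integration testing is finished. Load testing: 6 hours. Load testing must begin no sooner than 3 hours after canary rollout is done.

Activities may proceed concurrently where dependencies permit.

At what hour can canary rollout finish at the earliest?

Integration testing waits on its own release at hour 2, so it starts at hour 2 and finishes at 2 + 6 = hour 8.
After integration testing (finishes hour 8, plus 2-hour gap → hour 10), staging deploy can start at hour 10 and finishes at hour 16.
Canary rollout cannot start until staging deploy (finishes hour 16); integration testing (finishes hour 8). The controlling bound is hour 16, so canary rollout finishes at 16 + 4 = hour 20.

20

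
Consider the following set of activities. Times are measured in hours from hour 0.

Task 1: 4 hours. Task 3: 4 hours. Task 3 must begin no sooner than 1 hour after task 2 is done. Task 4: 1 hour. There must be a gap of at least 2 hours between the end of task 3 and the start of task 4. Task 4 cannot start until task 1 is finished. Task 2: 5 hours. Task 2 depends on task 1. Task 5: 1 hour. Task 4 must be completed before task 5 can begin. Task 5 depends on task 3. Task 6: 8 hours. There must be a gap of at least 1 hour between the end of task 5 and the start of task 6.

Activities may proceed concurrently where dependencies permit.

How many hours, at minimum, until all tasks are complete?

27

Task 1 has no prerequisites, so it starts at hour 0 and finishes at hour 4.
Task 2 waits on task 1 (finishes hour 4), so it starts at hour 4 and finishes at 4 + 5 = hour 9.
After task 2 (finishes hour 9, plus 1-hour gap → hour 10), task 3 can start at hour 10 and finishes at hour 14.
Task 4 needs all of task 3 (finishes hour 14, plus 2-hour gap → hour 16); task 1 (finishes hour 4). That puts its earliest start at hour 16; it finishes at 16 + 1 = hour 17.
For task 5: task 4 (finishes hour 17); task 3 (finishes hour 14). Taking the maximum gives a start of hour 17, and it finishes at 17 + 1 = hour 18.
After task 5 (finishes hour 18, plus 1-hour gap → hour 19), task 6 can start at hour 19 and finishes at hour 27.
All tasks are finished once the last one completes. Finish times: Task 1 at 4, Task 2 at 9, Task 3 at 14, Task 4 at 17, Task 5 at 18, Task 6 at 27. The latest is hour 27.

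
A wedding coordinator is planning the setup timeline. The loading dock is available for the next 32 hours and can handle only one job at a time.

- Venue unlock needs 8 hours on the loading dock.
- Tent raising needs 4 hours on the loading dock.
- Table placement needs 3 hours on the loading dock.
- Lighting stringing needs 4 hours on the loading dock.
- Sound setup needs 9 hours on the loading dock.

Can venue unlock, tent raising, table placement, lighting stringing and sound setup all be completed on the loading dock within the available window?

Running back to back, the jobs need 8 + 4 + 3 + 4 + 9 = 28 hours on the loading dock.
Since 28 ≤ 32, they fit within the window.

Yes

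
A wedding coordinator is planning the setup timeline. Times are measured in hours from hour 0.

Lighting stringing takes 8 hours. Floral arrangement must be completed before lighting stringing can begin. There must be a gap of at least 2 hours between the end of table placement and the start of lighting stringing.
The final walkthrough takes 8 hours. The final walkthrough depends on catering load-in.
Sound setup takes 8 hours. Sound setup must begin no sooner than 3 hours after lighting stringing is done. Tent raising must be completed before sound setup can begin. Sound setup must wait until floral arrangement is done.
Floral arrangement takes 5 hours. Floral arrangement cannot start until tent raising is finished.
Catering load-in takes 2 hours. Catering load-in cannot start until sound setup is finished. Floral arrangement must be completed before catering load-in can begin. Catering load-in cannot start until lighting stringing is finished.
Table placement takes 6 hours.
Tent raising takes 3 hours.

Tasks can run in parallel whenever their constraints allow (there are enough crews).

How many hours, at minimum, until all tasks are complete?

37

Nothing blocks table placement, so it runs from hour 0 to hour 6.
Nothing blocks tent raising, so it runs from hour 0 to hour 3.
After tent raising (finishes hour 3), floral arrangement can start at hour 3 and finishes at hour 8.
Lighting stringing has to wait for floral arrangement (finishes hour 8); table placement (finishes hour 6, plus 2-hour gap → hour 8). The latest of these is hour 8, so lighting stringing runs hour 8 to 8 + 8 = hour 16.
For sound setup: lighting stringing (finishes hour 16, plus 3-hour gap → hour 19); tent raising (finishes hour 3); floral arrangement (finishes hour 8). Taking the maximum gives a start of hour 19, and it finishes at 19 + 8 = hour 27.
Catering load-in has to wait for sound setup (finishes hour 27); floral arrangement (finishes hour 8); lighting stringing (finishes hour 16). The latest of these is hour 27, so catering load-in runs hour 27 to 27 + 2 = hour 29.
The final walkthrough waits on catering load-in (finishes hour 29), so it starts at hour 29 and finishes at 29 + 8 = hour 37.
All tasks are finished once the last one completes. Finish times: Tent raising at 3, Table placement at 6, Floral arrangement at 8, Lighting stringing at 16, Sound setup at 27, Catering load-in at 29, The final walkthrough at 37. The latest is hour 37.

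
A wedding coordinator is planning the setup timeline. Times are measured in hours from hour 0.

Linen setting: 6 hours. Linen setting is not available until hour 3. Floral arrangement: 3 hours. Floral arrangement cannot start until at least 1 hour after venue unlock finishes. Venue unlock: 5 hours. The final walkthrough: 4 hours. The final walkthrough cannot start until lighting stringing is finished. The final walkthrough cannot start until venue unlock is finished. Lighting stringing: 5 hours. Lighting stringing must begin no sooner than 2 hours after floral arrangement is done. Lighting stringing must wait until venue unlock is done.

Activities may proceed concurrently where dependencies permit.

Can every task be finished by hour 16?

No

Linen setting cannot begin until its own release at hour 3. It runs from hour 3 to 3 + 6 = hour 9.
Venue unlock can start immediately at hour 0; it finishes at hour 5.
After venue unlock (finishes hour 5, plus 1-hour gap → hour 6), floral arrangement can start at hour 6 and finishes at hour 9.
For lighting stringing: floral arrangement (finishes hour 9, plus 2-hour gap → hour 11); venue unlock (finishes hour 5). Taking the maximum gives a start of hour 11, and it finishes at 11 + 5 = hour 16.
The final walkthrough cannot start until lighting stringing (finishes hour 16); venue unlock (finishes hour 5). The controlling bound is hour 16, so the final walkthrough finishes at 16 + 4 = hour 20.
The earliest everything can be done is hour 20, which is after the deadline of 16, so it is not possible.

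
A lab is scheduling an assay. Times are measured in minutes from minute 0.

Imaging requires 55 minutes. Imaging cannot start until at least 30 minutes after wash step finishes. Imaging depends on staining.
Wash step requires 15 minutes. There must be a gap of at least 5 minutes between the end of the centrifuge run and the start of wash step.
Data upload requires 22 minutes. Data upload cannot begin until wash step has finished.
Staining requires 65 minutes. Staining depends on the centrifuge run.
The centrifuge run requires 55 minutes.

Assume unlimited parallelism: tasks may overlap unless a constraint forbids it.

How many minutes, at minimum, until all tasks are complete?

The centrifuge run can start immediately at minute 0; it finishes at minute 55.
Staining cannot begin until the centrifuge run (finishes minute 55). It runs from minute 55 to 55 + 65 = minute 120.
After the centrifuge run (finishes minute 55, plus 5-minute gap → minute 60), wash step can start at minute 60 and finishes at minute 75.
Data upload cannot begin until wash step (finishes minute 75). It runs from minute 75 to 75 + 22 = minute 97.
For imaging: wash step (finishes minute 75, plus 30-minute gap → minute 105); staining (finishes minute 120). Taking the maximum gives a start of minute 120, and it finishes at 120 + 55 = minute 175.
All tasks are finished once the last one completes. Finish times: The centrifuge run at 55, Wash step at 75, Staining at 120, Imaging at 175, Data upload at 97. The latest is minute 175.

175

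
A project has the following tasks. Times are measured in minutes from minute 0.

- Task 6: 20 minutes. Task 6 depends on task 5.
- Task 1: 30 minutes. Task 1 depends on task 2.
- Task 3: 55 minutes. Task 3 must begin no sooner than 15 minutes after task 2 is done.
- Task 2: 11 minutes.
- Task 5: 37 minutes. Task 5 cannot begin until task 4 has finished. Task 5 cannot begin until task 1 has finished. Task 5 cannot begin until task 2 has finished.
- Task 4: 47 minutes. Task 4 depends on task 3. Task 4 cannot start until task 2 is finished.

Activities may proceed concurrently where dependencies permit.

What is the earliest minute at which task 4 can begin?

81

Task 2 has no prerequisites, so it starts at minute 0 and finishes at minute 11.
After task 2 (finishes minute 11, plus 15-minute gap → minute 26), task 3 can start at minute 26 and finishes at minute 81.
Task 4 waits on task 3 (finishes minute 81); task 2 (finishes minute 11). The latest of these is minute 81, which is the earliest task 4 can start.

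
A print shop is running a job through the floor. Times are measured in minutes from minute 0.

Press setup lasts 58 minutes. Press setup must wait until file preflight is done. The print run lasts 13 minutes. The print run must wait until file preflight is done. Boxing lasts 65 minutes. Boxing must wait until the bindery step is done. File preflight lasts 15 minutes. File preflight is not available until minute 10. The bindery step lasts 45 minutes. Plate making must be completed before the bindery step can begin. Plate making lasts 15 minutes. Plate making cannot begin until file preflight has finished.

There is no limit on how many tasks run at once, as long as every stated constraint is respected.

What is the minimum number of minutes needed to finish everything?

File preflight waits on its own release at minute 10, so it starts at minute 10 and finishes at 10 + 15 = minute 25.
The print run cannot begin until file preflight (finishes minute 25). It runs from minute 25 to 25 + 13 = minute 38.
After file preflight (finishes minute 25), press setup can start at minute 25 and finishes at minute 83.
Plate making cannot begin until file preflight (finishes minute 25). It runs from minute 25 to 25 + 15 = minute 40.
The bindery step cannot begin until plate making (finishes minute 40). It runs from minute 40 to 40 + 45 = minute 85.
Boxing cannot begin until the bindery step (finishes minute 85). It runs from minute 85 to 85 + 65 = minute 150.
All tasks are finished once the last one completes. Finish times: File preflight at 25, Plate making at 40, Press setup at 83, The print run at 38, The bindery step at 85, Boxing at 150. The latest is minute 150.

150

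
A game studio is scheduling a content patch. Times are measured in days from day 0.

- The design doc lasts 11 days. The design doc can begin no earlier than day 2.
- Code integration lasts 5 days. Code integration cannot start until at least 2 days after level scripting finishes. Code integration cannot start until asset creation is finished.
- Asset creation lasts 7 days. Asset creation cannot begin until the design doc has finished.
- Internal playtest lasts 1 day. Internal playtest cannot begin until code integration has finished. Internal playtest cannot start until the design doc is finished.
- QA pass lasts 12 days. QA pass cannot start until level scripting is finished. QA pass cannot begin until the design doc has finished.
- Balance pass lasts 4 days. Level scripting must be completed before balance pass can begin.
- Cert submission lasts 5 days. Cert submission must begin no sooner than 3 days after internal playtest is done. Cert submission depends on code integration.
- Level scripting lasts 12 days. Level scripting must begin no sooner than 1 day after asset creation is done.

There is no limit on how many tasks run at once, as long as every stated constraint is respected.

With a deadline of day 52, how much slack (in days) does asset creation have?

After its own release at day 2, the design doc can start at day 2 and finishes at day 13.
Asset creation waits on the design doc (finishes day 13), so it starts at day 13 and finishes at 13 + 7 = day 20.

Working backward from the deadline:
Nothing follows cert submission; the deadline of day 52 is its only limit. It must start by 52 − 5 = day 47.
Since cert submission (must start by day 47, minus 3-day gap → day 44) depends on it, internal playtest must finish by day 44. Backing off its 1-day duration gives a latest start of day 43.
Code integration has several dependents: internal playtest (must start by day 43); cert submission (must start by day 47). The earliest of those limits is day 43, so code integration must start by 43 − 5 = day 38.
Balance pass must finish by day 52; it takes 4 days, so it must start by 52 − 4 = day 48.
To finish by day 52, QA pass (duration 12) must start no later than day 40.
Level scripting has several dependents: code integration (must start by day 38, minus 2-day gap → day 36); balance pass (must start by day 48); QA pass (must start by day 40). The earliest of those limits is day 36, so level scripting must start by 36 − 12 = day 24.
Asset creation has several dependents: level scripting (must start by day 24, minus 1-day gap → day 23); code integration (must start by day 38). The earliest of those limits is day 23, so asset creation must start by 23 − 7 = day 16.
So asset creation can start as early as day 13 and as late as day 16, giving 16 − 13 = 3 days of slack.

3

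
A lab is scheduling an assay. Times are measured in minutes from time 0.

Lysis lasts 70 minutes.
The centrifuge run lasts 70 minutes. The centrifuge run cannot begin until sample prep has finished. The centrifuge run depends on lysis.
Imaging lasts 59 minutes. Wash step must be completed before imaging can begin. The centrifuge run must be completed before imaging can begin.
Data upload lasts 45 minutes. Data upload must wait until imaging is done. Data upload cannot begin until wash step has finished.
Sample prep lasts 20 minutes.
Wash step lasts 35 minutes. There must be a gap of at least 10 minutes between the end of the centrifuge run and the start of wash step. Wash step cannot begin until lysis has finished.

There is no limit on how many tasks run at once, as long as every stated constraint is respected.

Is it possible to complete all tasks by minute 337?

Nothing blocks lysis, so it runs from minute 0 to minute 70.
Sample prep can start immediately at minute 0; it finishes at minute 20.
The centrifuge run has to wait for sample prep (finishes minute 20); lysis (finishes minute 70). The latest of these is minute 70, so the centrifuge run runs minute 70 to 70 + 70 = minute 140.
Wash step needs all of the centrifuge run (finishes minute 140, plus 10-minute gap → minute 150); lysis (finishes minute 70). That puts its earliest start at minute 150; it finishes at 150 + 35 = minute 185.
Imaging needs all of wash step (finishes minute 185); the centrifuge run (finishes minute 140). That puts its earliest start at minute 185; it finishes at 185 + 59 = minute 244.
Data upload has to wait for imaging (finishes minute 244); wash step (finishes minute 185). The latest of these is minute 244, so data upload runs minute 244 to 244 + 45 = minute 289.
Every task is finished by minute 289, which is no later than the deadline of 337, so the schedule is feasible.

Yes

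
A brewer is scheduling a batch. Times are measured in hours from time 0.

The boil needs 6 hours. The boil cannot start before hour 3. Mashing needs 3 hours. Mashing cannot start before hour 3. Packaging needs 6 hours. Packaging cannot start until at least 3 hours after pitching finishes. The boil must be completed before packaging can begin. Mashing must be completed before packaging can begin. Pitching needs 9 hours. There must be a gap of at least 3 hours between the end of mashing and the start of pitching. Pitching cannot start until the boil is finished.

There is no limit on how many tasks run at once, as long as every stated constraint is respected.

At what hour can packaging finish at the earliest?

The boil waits on its own release at hour 3, so it starts at hour 3 and finishes at 3 + 6 = hour 9.
Mashing cannot begin until its own release at hour 3. It runs from hour 3 to 3 + 3 = hour 6.
For pitching: mashing (finishes hour 6, plus 3-hour gap → hour 9); the boil (finishes hour 9). Taking the maximum gives a start of hour 9, and it finishes at 9 + 9 = hour 18.
For packaging: pitching (finishes hour 18, plus 3-hour gap → hour 21); the boil (finishes hour 9); mashing (finishes hour 6). Taking the maximum gives a start of hour 21, and it finishes at 21 + 6 = hour 27.

27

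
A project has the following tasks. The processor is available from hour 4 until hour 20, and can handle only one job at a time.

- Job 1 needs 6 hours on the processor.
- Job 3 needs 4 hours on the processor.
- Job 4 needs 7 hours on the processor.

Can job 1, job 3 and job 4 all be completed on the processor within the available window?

No

The processor window is 20 − 4 = 16 hours.
Running back to back, the jobs need 6 + 4 + 7 = 17 hours on the processor.
Since 17 > 16, they cannot all fit.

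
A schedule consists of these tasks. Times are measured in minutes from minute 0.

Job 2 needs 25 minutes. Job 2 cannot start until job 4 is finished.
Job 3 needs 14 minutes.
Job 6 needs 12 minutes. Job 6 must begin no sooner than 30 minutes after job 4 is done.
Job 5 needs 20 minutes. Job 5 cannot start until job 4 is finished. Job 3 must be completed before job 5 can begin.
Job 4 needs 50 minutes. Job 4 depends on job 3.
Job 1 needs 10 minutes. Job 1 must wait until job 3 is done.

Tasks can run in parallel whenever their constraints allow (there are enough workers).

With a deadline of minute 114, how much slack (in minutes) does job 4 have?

8

Job 3 has no prerequisites, so it starts at minute 0 and finishes at minute 14.
Job 4 cannot begin until job 3 (finishes minute 14). It runs from minute 14 to 14 + 50 = minute 64.

Working backward from the deadline:
To finish by minute 114, job 2 (duration 25) must start no later than minute 89.
Job 5 must finish by minute 114; it takes 20 minutes, so it must start by 114 − 20 = minute 94.
Job 6 has no dependents, so it just needs to finish by minute 114. Starting by 114 − 12 = minute 102 achieves that.
Job 4 feeds job 2 (must start by minute 89); job 5 (must start by minute 94); job 6 (must start by minute 102, minus 30-minute gap → minute 72). Taking the minimum, job 4 must finish by minute 72 and start by 72 − 50 = minute 22.
So job 4 can start as early as minute 14 and as late as minute 22, giving 22 − 14 = 8 minutes of slack.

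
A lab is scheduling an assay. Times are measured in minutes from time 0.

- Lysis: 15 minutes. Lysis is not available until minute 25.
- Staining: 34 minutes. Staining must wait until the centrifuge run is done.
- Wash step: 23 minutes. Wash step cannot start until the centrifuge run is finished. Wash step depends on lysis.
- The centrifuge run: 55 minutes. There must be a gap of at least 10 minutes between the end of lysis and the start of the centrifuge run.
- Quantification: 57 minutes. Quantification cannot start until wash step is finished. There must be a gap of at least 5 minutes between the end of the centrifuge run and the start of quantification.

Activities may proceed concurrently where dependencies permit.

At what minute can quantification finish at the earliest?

185

Lysis cannot begin until its own release at minute 25. It runs from minute 25 to 25 + 15 = minute 40.
The centrifuge run waits on lysis (finishes minute 40, plus 10-minute gap → minute 50), so it starts at minute 50 and finishes at 50 + 55 = minute 105.
Wash step has to wait for the centrifuge run (finishes minute 105); lysis (finishes minute 40). The latest of these is minute 105, so wash step runs minute 105 to 105 + 23 = minute 128.
For quantification: wash step (finishes minute 128); the centrifuge run (finishes minute 105, plus 5-minute gap → minute 110). Taking the maximum gives a start of minute 128, and it finishes at 128 + 57 = minute 185.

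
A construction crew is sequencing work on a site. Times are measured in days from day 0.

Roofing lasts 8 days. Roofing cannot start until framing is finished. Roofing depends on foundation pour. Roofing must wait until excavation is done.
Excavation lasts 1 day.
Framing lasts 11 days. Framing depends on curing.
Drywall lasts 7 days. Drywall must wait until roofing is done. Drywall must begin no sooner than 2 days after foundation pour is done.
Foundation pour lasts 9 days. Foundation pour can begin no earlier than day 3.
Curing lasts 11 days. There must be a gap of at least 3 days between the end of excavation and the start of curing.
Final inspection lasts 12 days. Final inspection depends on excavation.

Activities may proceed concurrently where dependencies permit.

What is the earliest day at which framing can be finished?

Nothing blocks excavation, so it runs from day 0 to day 1.
Curing waits on excavation (finishes day 1, plus 3-day gap → day 4), so it starts at day 4 and finishes at 4 + 11 = day 15.
Framing waits on curing (finishes day 15), so it starts at day 15 and finishes at 15 + 11 = day 26.

26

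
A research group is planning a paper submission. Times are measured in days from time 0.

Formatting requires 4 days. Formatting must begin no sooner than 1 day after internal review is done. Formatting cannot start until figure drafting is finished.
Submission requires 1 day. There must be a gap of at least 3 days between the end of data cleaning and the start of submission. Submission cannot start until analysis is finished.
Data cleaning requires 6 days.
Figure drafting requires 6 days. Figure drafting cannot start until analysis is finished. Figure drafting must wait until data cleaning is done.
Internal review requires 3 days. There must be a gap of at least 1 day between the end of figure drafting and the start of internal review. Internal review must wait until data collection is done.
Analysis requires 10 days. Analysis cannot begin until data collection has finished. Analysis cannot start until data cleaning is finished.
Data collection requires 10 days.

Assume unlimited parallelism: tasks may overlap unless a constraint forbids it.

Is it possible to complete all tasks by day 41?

Data cleaning has no prerequisites, so it starts at day 0 and finishes at day 6.
Data collection has no prerequisites, so it starts at day 0 and finishes at day 10.
Analysis cannot start until data collection (finishes day 10); data cleaning (finishes day 6). The controlling bound is day 10, so analysis finishes at 10 + 10 = day 20.
Submission has to wait for data cleaning (finishes day 6, plus 3-day gap → day 9); analysis (finishes day 20). The latest of these is day 20, so submission runs day 20 to 20 + 1 = day 21.
For figure drafting: analysis (finishes day 20); data cleaning (finishes day 6). Taking the maximum gives a start of day 20, and it finishes at 20 + 6 = day 26.
Internal review cannot start until figure drafting (finishes day 26, plus 1-day gap → day 27); data collection (finishes day 10). The controlling bound is day 27, so internal review finishes at 27 + 3 = day 30.
Formatting cannot start until internal review (finishes day 30, plus 1-day gap → day 31); figure drafting (finishes day 26). The controlling bound is day 31, so formatting finishes at 31 + 4 = day 35.
Every task is finished by day 35, which is no later than the deadline of 41, so the schedule is feasible.

Yes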